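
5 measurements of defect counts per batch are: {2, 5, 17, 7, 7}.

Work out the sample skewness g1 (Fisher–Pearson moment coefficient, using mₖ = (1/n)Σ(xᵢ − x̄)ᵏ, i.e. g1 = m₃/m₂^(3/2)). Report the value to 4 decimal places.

x̄ = (2 + 5 + 17 + 7 + 7) / 5 = 7.6000
deviations (xᵢ − x̄): -5.6000, -2.6000, 9.4000, -0.6000, -0.6000
Σ(xᵢ − x̄)² = 127.2000 ⇒ m₂ = 127.2000/5 = 25.44000
Σ(xᵢ − x̄)³ = 636.9600 ⇒ m₃ = 636.9600/5 = 127.39200
m₂^(3/2) = 25.44000^(1.5) = 128.31448
g1 = m₃ / m₂^(3/2) = 127.39200 / 128.31448 ≈ 0.9928

0.9928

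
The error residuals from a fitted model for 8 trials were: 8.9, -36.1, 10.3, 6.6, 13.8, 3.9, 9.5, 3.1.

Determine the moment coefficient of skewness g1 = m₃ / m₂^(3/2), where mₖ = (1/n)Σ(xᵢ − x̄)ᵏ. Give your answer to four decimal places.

x̄ = (8.9 - 36.1 + 10.3 + 6.6 + 13.8 + 3.9 + 9.5 + 3.1) / 8 = 2.5000
deviations (xᵢ − x̄): 6.4000, -38.6000, 7.8000, 4.1000, 11.3000, 1.4000, 7.0000, 0.6000
Σ(xᵢ − x̄)² = 1787.5800 ⇒ m₂ = 1787.5800/8 = 223.44750
Σ(xᵢ − x̄)³ = -54917.9820 ⇒ m₃ = -54917.9820/8 = -6864.74775
m₂^(3/2) = 223.44750^(1.5) = 3340.12908
g1 = m₃ / m₂^(3/2) = -6864.74775 / 3340.12908 ≈ -2.0552

-2.0552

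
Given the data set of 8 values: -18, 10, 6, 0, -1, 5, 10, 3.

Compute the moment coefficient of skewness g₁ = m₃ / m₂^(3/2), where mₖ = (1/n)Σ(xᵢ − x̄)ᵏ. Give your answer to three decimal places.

x̄ = (-18 + 10 + 6 + 0 - 1 + 5 + 10 + 3) / 8 = 1.8750
deviations (xᵢ − x̄): -19.8750, 8.1250, 4.1250, -1.8750, -2.8750, 3.1250, 8.1250, 1.1250
Σ(xᵢ − x̄)² = 566.8750 ⇒ m₂ = 566.8750/8 = 70.85938
Σ(xᵢ − x̄)³ = -6706.4063 ⇒ m₃ = -6706.4063/8 = -838.30078
m₂^(3/2) = 70.85938^(1.5) = 596.48012
g₁ = m₃ / m₂^(3/2) = -838.30078 / 596.48012 ≈ -1.405

-1.405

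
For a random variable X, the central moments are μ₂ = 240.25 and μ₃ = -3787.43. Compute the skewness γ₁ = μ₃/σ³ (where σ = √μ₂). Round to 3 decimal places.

-1.017

σ = √μ₂ = √240.25 = 15.50000
σ³ = μ₂^(3/2) = 3723.87500
γ₁ = μ₃/σ³ = -3787.43 / 3723.87500 ≈ -1.017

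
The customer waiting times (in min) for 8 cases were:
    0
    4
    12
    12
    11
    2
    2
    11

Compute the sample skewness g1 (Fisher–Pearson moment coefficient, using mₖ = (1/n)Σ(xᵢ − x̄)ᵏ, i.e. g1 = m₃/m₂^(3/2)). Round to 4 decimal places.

x̄ = (0 + 4 + 12 + 12 + 11 + 2 + 2 + 11) / 8 = 6.7500
deviations (xᵢ − x̄): -6.7500, -2.7500, 5.2500, 5.2500, 4.2500, -4.7500, -4.7500, 4.2500
Σ(xᵢ − x̄)² = 189.5000 ⇒ m₂ = 189.5000/8 = 23.68750
Σ(xᵢ − x̄)³ = -99.7500 ⇒ m₃ = -99.7500/8 = -12.46875
m₂^(3/2) = 23.68750^(1.5) = 115.28660
g1 = m₃ / m₂^(3/2) = -12.46875 / 115.28660 ≈ -0.1082

-0.1082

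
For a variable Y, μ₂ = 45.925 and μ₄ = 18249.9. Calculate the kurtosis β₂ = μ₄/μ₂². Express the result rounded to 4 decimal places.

μ₂² = 45.925² = 2109.10562
μ₄/μ₂² = 18249.9 / 2109.10562 = 8.65291
β₂ ≈ 8.6529

8.6529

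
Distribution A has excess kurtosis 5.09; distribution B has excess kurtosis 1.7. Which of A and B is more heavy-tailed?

A

Higher excess kurtosis ⇒ heavier tails relative to the normal distribution.
5.09 vs 1.7: the larger is 5.09, so A has heavier tails.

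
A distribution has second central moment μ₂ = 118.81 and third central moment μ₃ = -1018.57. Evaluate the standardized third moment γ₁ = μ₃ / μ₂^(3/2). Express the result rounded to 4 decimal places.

σ = √μ₂ = √118.81 = 10.90000
σ³ = μ₂^(3/2) = 1295.02900
γ₁ = μ₃/σ³ = -1018.57 / 1295.02900 ≈ -0.7865

-0.7865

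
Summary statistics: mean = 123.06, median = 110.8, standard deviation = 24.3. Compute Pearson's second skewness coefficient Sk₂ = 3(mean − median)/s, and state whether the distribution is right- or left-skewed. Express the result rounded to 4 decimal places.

Sk₂ = 3(123.06 − 110.8) / 24.3 = 3 × 12.2600 / 24.3
    = 36.7800 / 24.3 ≈ 1.5136
Sk₂ > 0 ⇒ mean > median ⇒ right-skewed (positive skew).

1.5136, right-skewed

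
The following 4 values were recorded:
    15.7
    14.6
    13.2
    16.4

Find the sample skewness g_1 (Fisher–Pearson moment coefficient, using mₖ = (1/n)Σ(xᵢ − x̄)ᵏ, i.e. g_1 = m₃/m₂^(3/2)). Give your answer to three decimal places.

x̄ = (15.7 + 14.6 + 13.2 + 16.4) / 4 = 14.9750
deviations (xᵢ − x̄): 0.7250, -0.3750, -1.7750, 1.4250
Σ(xᵢ − x̄)² = 5.8475 ⇒ m₂ = 5.8475/4 = 1.46187
Σ(xᵢ − x̄)³ = -2.3704 ⇒ m₃ = -2.3704/4 = -0.59259
m₂^(3/2) = 1.46187^(1.5) = 1.76752
g_1 = m₃ / m₂^(3/2) = -0.59259 / 1.76752 ≈ -0.335

-0.335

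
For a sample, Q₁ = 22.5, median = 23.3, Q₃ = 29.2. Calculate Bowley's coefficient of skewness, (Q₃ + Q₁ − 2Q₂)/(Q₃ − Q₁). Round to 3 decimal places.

0.761

numerator: Q₃ + Q₁ − 2Q₂ = 29.2 + 22.5 − 2×23.3 = 5.1000
denominator: Q₃ − Q₁ = 29.2 − 22.5 = 6.7000
Bowley skewness = 5.1000 / 6.7000 ≈ 0.761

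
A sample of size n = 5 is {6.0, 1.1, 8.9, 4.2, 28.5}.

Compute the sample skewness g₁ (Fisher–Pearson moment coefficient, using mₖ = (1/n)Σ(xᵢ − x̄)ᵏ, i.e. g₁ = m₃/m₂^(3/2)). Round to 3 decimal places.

x̄ = (6.0 + 1.1 + 8.9 + 4.2 + 28.5) / 5 = 9.7400
deviations (xᵢ − x̄): -3.7400, -8.6400, -0.8400, -5.5400, 18.7600
Σ(xᵢ − x̄)² = 471.9720 ⇒ m₂ = 471.9720/5 = 94.39440
Σ(xᵢ − x̄)³ = 5734.4390 ⇒ m₃ = 5734.4390/5 = 1146.88781
m₂^(3/2) = 94.39440^(1.5) = 917.10560
g₁ = m₃ / m₂^(3/2) = 1146.88781 / 917.10560 ≈ 1.251

1.251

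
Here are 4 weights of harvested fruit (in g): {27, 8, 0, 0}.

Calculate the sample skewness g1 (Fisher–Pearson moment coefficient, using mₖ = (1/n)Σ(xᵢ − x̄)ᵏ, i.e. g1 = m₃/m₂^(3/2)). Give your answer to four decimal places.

0.8824

x̄ = (27 + 8 + 0 + 0) / 4 = 8.7500
deviations (xᵢ − x̄): 18.2500, -0.7500, -8.7500, -8.7500
Σ(xᵢ − x̄)² = 486.7500 ⇒ m₂ = 486.7500/4 = 121.68750
Σ(xᵢ − x̄)³ = 4738.1250 ⇒ m₃ = 4738.1250/4 = 1184.53125
m₂^(3/2) = 121.68750^(1.5) = 1342.35985
g1 = m₃ / m₂^(3/2) = 1184.53125 / 1342.35985 ≈ 0.8824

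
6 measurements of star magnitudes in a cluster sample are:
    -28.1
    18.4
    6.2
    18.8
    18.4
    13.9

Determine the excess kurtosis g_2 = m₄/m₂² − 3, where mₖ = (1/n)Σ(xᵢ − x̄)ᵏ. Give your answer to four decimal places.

x̄ = 7.9333
Σ(xᵢ − x̄)² = 1674.1933 ⇒ m₂ = 279.03222
Σ(xᵢ − x̄)⁴ = 1725068.7390 ⇒ m₄ = 287511.45651
m₂² = 77858.98104
g_2 = m₄/m₂² − 3 = 3.69272 − 3 ≈ 0.6927

0.6927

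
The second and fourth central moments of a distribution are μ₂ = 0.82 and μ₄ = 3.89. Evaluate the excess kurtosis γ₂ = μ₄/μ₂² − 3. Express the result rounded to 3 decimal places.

μ₂² = 0.82² = 0.67240
μ₄/μ₂² = 3.89 / 0.67240 = 5.78525
γ₂ = 5.78525 − 3 ≈ 2.785

2.785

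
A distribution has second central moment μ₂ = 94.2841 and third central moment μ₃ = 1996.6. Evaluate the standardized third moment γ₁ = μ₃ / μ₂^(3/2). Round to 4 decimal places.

σ = √μ₂ = √94.2841 = 9.71000
σ³ = μ₂^(3/2) = 915.49861
γ₁ = μ₃/σ³ = 1996.6 / 915.49861 ≈ 2.1809

2.1809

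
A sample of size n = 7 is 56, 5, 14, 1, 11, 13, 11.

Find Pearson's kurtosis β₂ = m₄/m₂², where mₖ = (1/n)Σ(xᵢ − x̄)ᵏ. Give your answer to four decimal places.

x̄ = 15.8571
Σ(xᵢ − x̄)² = 2008.8571 ⇒ m₂ = 286.97959
Σ(xᵢ − x̄)⁴ = 2660578.4198 ⇒ m₄ = 380082.63140
m₂² = 82357.28613
β₂ = m₄/m₂² = 380082.63140 / 82357.28613 ≈ 4.6150

4.6150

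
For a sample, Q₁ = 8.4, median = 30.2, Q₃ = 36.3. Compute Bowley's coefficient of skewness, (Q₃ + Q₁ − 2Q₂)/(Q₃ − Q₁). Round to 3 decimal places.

-0.563

numerator: Q₃ + Q₁ − 2Q₂ = 36.3 + 8.4 − 2×30.2 = -15.7000
denominator: Q₃ − Q₁ = 36.3 − 8.4 = 27.9000
Bowley skewness = -15.7000 / 27.9000 ≈ -0.563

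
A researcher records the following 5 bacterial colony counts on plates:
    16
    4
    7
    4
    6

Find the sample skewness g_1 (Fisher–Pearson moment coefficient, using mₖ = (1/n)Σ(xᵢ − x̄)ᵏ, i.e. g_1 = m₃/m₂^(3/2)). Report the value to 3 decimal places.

x̄ = (16 + 4 + 7 + 4 + 6) / 5 = 7.4000
deviations (xᵢ − x̄): 8.6000, -3.4000, -0.4000, -3.4000, -1.4000
Σ(xᵢ − x̄)² = 99.2000 ⇒ m₂ = 99.2000/5 = 19.84000
Σ(xᵢ − x̄)³ = 554.6400 ⇒ m₃ = 554.6400/5 = 110.92800
m₂^(3/2) = 19.84000^(1.5) = 88.37156
g_1 = m₃ / m₂^(3/2) = 110.92800 / 88.37156 ≈ 1.255

1.255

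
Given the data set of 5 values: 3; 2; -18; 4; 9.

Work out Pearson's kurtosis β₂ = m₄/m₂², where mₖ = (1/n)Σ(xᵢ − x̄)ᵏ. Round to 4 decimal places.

x̄ = 0.0000
Σ(xᵢ − x̄)² = 434.0000 ⇒ m₂ = 86.80000
Σ(xᵢ − x̄)⁴ = 111890.0000 ⇒ m₄ = 22378.00000
m₂² = 7534.24000
β₂ = m₄/m₂² = 22378.00000 / 7534.24000 ≈ 2.9702

2.9702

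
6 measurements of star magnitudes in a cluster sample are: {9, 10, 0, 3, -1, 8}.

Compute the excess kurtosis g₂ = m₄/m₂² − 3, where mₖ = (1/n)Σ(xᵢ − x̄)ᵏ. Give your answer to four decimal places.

x̄ = 4.8333
Σ(xᵢ − x̄)² = 114.8333 ⇒ m₂ = 19.13889
Σ(xᵢ − x̄)⁴ = 2829.4861 ⇒ m₄ = 471.58102
m₂² = 366.29707
g₂ = m₄/m₂² − 3 = 1.28743 − 3 ≈ -1.7126

-1.7126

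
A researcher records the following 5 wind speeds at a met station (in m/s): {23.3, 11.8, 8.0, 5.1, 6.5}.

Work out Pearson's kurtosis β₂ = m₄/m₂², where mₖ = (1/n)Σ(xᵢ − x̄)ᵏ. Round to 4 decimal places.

2.6762

x̄ = 10.9400
Σ(xᵢ − x̄)² = 215.9720 ⇒ m₂ = 43.19440
Σ(xᵢ − x̄)⁴ = 24965.6275 ⇒ m₄ = 4993.12550
m₂² = 1865.75619
β₂ = m₄/m₂² = 4993.12550 / 1865.75619 ≈ 2.6762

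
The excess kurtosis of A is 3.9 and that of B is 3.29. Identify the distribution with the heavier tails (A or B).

A

Higher excess kurtosis ⇒ heavier tails relative to the normal distribution.
3.9 vs 3.29: the larger is 3.9, so A has heavier tails.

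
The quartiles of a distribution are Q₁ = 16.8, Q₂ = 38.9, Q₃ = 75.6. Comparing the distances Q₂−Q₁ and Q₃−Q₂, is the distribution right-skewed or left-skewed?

Q₂ − Q₁ = 22.1;  Q₃ − Q₂ = 36.7
Q₃ − Q₂ > Q₂ − Q₁ ⇒ the upper half is more spread out ⇒ right-skewed.

right-skewed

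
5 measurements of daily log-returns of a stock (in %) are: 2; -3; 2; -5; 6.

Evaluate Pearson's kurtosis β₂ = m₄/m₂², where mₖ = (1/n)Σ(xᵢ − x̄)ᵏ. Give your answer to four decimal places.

1.6615

x̄ = 0.4000
Σ(xᵢ − x̄)² = 77.2000 ⇒ m₂ = 15.44000
Σ(xᵢ − x̄)⁴ = 1980.4960 ⇒ m₄ = 396.09920
m₂² = 238.39360
β₂ = m₄/m₂² = 396.09920 / 238.39360 ≈ 1.6615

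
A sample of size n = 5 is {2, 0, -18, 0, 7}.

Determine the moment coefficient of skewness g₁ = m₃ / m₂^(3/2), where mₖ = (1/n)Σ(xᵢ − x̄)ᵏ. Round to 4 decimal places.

-1.1431

x̄ = (2 + 0 - 18 + 0 + 7) / 5 = -1.8000
deviations (xᵢ − x̄): 3.8000, 1.8000, -16.2000, 1.8000, 8.8000
Σ(xᵢ − x̄)² = 360.8000 ⇒ m₂ = 360.8000/5 = 72.16000
Σ(xᵢ − x̄)³ = -3503.5200 ⇒ m₃ = -3503.5200/5 = -700.70400
m₂^(3/2) = 72.16000^(1.5) = 612.97786
g₁ = m₃ / m₂^(3/2) = -700.70400 / 612.97786 ≈ -1.1431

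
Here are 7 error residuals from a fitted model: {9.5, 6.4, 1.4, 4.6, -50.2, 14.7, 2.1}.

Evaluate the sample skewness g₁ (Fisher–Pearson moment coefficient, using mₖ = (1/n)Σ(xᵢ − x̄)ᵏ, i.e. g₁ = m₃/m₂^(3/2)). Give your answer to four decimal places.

x̄ = (9.5 + 6.4 + 1.4 + 4.6 - 50.2 + 14.7 + 2.1) / 7 = -1.6429
deviations (xᵢ − x̄): 11.1429, 8.0429, 3.0429, 6.2429, -48.5571, 16.3429, 3.7429
Σ(xᵢ − x̄)² = 2875.9771 ⇒ m₂ = 2875.9771/7 = 410.85388
Σ(xᵢ − x̄)³ = -107895.1280 ⇒ m₃ = -107895.1280/7 = -15413.58971
m₂^(3/2) = 410.85388^(1.5) = 8327.81531
g₁ = m₃ / m₂^(3/2) = -15413.58971 / 8327.81531 ≈ -1.8509

-1.8509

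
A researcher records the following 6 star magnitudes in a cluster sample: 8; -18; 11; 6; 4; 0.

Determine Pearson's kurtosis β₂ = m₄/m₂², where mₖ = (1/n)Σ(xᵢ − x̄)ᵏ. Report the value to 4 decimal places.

3.3554

x̄ = 1.8333
Σ(xᵢ − x̄)² = 540.8333 ⇒ m₂ = 90.13889
Σ(xᵢ − x̄)⁴ = 163574.4861 ⇒ m₄ = 27262.41435
m₂² = 8125.01929
β₂ = m₄/m₂² = 27262.41435 / 8125.01929 ≈ 3.3554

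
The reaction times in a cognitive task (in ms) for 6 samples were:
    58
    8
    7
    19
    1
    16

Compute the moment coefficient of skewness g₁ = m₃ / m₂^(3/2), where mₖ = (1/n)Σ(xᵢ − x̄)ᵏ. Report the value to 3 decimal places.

x̄ = (58 + 8 + 7 + 19 + 1 + 16) / 6 = 18.1667
deviations (xᵢ − x̄): 39.8333, -10.1667, -11.1667, 0.8333, -17.1667, -2.1667
Σ(xᵢ − x̄)² = 2114.8333 ⇒ m₂ = 2114.8333/6 = 352.47222
Σ(xᵢ − x̄)³ = 55691.5556 ⇒ m₃ = 55691.5556/6 = 9281.92593
m₂^(3/2) = 352.47222^(1.5) = 6617.39936
g₁ = m₃ / m₂^(3/2) = 9281.92593 / 6617.39936 ≈ 1.403

1.403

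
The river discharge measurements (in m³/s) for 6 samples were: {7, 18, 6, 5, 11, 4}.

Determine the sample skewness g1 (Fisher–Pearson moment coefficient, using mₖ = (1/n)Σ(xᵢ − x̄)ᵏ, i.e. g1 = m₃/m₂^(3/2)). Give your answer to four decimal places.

x̄ = (7 + 18 + 6 + 5 + 11 + 4) / 6 = 8.5000
deviations (xᵢ − x̄): -1.5000, 9.5000, -2.5000, -3.5000, 2.5000, -4.5000
Σ(xᵢ − x̄)² = 137.5000 ⇒ m₂ = 137.5000/6 = 22.91667
Σ(xᵢ − x̄)³ = 720.0000 ⇒ m₃ = 720.0000/6 = 120.00000
m₂^(3/2) = 22.91667^(1.5) = 109.70519
g1 = m₃ / m₂^(3/2) = 120.00000 / 109.70519 ≈ 1.0938

1.0938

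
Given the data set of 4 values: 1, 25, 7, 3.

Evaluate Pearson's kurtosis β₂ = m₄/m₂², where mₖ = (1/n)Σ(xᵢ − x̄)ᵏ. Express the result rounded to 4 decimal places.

x̄ = 9.0000
Σ(xᵢ − x̄)² = 360.0000 ⇒ m₂ = 90.00000
Σ(xᵢ − x̄)⁴ = 70944.0000 ⇒ m₄ = 17736.00000
m₂² = 8100.00000
β₂ = m₄/m₂² = 17736.00000 / 8100.00000 ≈ 2.1896

2.1896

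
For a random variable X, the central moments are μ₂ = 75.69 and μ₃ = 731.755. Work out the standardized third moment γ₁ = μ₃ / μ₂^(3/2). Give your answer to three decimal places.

1.111

σ = √μ₂ = √75.69 = 8.70000
σ³ = μ₂^(3/2) = 658.50300
γ₁ = μ₃/σ³ = 731.755 / 658.50300 ≈ 1.111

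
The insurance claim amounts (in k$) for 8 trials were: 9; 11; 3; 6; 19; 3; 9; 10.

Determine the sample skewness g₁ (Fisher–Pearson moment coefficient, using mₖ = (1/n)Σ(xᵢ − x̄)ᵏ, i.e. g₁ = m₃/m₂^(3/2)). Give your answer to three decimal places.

0.772

x̄ = (9 + 11 + 3 + 6 + 19 + 3 + 9 + 10) / 8 = 8.7500
deviations (xᵢ − x̄): 0.2500, 2.2500, -5.7500, -2.7500, 10.2500, -5.7500, 0.2500, 1.2500
Σ(xᵢ − x̄)² = 185.5000 ⇒ m₂ = 185.5000/8 = 23.18750
Σ(xᵢ − x̄)³ = 689.2500 ⇒ m₃ = 689.2500/8 = 86.15625
m₂^(3/2) = 23.18750^(1.5) = 111.65570
g₁ = m₃ / m₂^(3/2) = 86.15625 / 111.65570 ≈ 0.772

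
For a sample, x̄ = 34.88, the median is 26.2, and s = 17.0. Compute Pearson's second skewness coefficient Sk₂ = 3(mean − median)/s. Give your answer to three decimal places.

1.532

Sk₂ = 3(34.88 − 26.2) / 17.0 = 3 × 8.6800 / 17.0
    = 26.0400 / 17.0 ≈ 1.532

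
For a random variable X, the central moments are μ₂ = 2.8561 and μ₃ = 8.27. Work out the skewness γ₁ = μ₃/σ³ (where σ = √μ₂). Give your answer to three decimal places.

σ = √μ₂ = √2.8561 = 1.69000
σ³ = μ₂^(3/2) = 4.82681
γ₁ = μ₃/σ³ = 8.27 / 4.82681 ≈ 1.713

1.713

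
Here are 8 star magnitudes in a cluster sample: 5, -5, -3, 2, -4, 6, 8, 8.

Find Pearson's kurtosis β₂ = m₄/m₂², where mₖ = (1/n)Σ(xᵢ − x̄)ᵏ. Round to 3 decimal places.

1.374

x̄ = 2.1250
Σ(xᵢ − x̄)² = 206.8750 ⇒ m₂ = 25.85938
Σ(xᵢ − x̄)⁴ = 7350.9004 ⇒ m₄ = 918.86255
m₂² = 668.70728
β₂ = m₄/m₂² = 918.86255 / 668.70728 ≈ 1.374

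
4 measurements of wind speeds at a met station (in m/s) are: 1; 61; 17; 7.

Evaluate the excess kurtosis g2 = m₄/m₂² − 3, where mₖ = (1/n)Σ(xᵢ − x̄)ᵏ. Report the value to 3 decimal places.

-0.827

x̄ = 21.5000
Σ(xᵢ − x̄)² = 2211.0000 ⇒ m₂ = 552.75000
Σ(xᵢ − x̄)⁴ = 2655605.2500 ⇒ m₄ = 663901.31250
m₂² = 305532.56250
g2 = m₄/m₂² − 3 = 2.17293 − 3 ≈ -0.827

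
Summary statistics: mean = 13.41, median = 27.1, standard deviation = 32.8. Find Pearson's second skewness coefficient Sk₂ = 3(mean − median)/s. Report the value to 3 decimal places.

Sk₂ = 3(13.41 − 27.1) / 32.8 = 3 × -13.6900 / 32.8
    = -41.0700 / 32.8 ≈ -1.252

-1.252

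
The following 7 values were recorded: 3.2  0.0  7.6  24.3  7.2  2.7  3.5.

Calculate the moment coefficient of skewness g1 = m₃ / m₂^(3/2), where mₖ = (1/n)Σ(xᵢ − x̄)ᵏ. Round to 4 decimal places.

1.6053

x̄ = (3.2 + 0.0 + 7.6 + 24.3 + 7.2 + 2.7 + 3.5) / 7 = 6.9286
deviations (xᵢ − x̄): -3.7286, -6.9286, 0.6714, 17.3714, 0.2714, -4.2286, -3.4286
Σ(xᵢ − x̄)² = 393.8343 ⇒ m₂ = 393.8343/7 = 56.26204
Σ(xᵢ − x̄)³ = 4742.0826 ⇒ m₃ = 4742.0826/7 = 677.44037
m₂^(3/2) = 56.26204^(1.5) = 422.01047
g1 = m₃ / m₂^(3/2) = 677.44037 / 422.01047 ≈ 1.6053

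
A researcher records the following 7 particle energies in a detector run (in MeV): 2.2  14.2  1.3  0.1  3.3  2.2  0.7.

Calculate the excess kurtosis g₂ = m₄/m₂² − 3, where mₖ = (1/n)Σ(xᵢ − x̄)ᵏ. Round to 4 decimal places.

1.7361

x̄ = 3.4286
Σ(xᵢ − x̄)² = 142.1143 ⇒ m₂ = 20.30204
Σ(xᵢ − x̄)⁴ = 13664.7603 ⇒ m₄ = 1952.10861
m₂² = 412.17286
g₂ = m₄/m₂² − 3 = 4.73614 − 3 ≈ 1.7361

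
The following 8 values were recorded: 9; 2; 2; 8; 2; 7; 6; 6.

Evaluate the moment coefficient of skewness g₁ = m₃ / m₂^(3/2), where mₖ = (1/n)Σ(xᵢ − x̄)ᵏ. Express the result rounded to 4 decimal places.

x̄ = (9 + 2 + 2 + 8 + 2 + 7 + 6 + 6) / 8 = 5.2500
deviations (xᵢ − x̄): 3.7500, -3.2500, -3.2500, 2.7500, -3.2500, 1.7500, 0.7500, 0.7500
Σ(xᵢ − x̄)² = 57.5000 ⇒ m₂ = 57.5000/8 = 7.18750
Σ(xᵢ − x̄)³ = -23.2500 ⇒ m₃ = -23.2500/8 = -2.90625
m₂^(3/2) = 7.18750^(1.5) = 19.26934
g₁ = m₃ / m₂^(3/2) = -2.90625 / 19.26934 ≈ -0.1508

-0.1508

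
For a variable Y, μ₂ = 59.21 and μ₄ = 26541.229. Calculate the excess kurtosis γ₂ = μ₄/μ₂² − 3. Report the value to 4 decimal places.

μ₂² = 59.21² = 3505.82410
μ₄/μ₂² = 26541.229 / 3505.82410 = 7.57061
γ₂ = 7.57061 − 3 ≈ 4.5706

4.5706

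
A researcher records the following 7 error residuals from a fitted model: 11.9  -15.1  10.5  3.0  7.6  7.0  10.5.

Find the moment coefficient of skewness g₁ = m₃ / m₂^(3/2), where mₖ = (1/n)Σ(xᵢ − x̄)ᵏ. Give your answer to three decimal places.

-1.648

x̄ = (11.9 - 15.1 + 10.5 + 3.0 + 7.6 + 7.0 + 10.5) / 7 = 5.0571
deviations (xᵢ − x̄): 6.8429, -20.1571, 5.4429, -2.0571, 2.5429, 1.9429, 5.4429
Σ(xᵢ − x̄)² = 526.8571 ⇒ m₂ = 526.8571/7 = 75.26531
Σ(xᵢ − x̄)³ = -7532.0857 ⇒ m₃ = -7532.0857/7 = -1076.01224
m₂^(3/2) = 75.26531^(1.5) = 652.96853
g₁ = m₃ / m₂^(3/2) = -1076.01224 / 652.96853 ≈ -1.648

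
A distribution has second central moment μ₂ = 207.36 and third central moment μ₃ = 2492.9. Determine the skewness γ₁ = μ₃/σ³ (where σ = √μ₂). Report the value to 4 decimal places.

0.8349

σ = √μ₂ = √207.36 = 14.40000
σ³ = μ₂^(3/2) = 2985.98400
γ₁ = μ₃/σ³ = 2492.9 / 2985.98400 ≈ 0.8349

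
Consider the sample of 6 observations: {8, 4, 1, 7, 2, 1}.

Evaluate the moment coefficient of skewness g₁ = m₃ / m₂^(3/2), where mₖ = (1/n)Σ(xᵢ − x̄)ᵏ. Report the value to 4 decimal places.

x̄ = (8 + 4 + 1 + 7 + 2 + 1) / 6 = 3.8333
deviations (xᵢ − x̄): 4.1667, 0.1667, -2.8333, 3.1667, -1.8333, -2.8333
Σ(xᵢ − x̄)² = 46.8333 ⇒ m₂ = 46.8333/6 = 7.80556
Σ(xᵢ − x̄)³ = 52.4444 ⇒ m₃ = 52.4444/6 = 8.74074
m₂^(3/2) = 7.80556^(1.5) = 21.80749
g₁ = m₃ / m₂^(3/2) = 8.74074 / 21.80749 ≈ 0.4008

0.4008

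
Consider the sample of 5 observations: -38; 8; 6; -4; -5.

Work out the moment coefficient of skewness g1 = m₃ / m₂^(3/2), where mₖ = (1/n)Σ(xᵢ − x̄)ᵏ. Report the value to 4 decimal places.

-1.1423

x̄ = (-38 + 8 + 6 - 4 - 5) / 5 = -6.6000
deviations (xᵢ − x̄): -31.4000, 14.6000, 12.6000, 2.6000, 1.6000
Σ(xᵢ − x̄)² = 1367.2000 ⇒ m₂ = 1367.2000/5 = 273.44000
Σ(xᵢ − x̄)³ = -25824.9600 ⇒ m₃ = -25824.9600/5 = -5164.99200
m₂^(3/2) = 273.44000^(1.5) = 4521.60966
g1 = m₃ / m₂^(3/2) = -5164.99200 / 4521.60966 ≈ -1.1423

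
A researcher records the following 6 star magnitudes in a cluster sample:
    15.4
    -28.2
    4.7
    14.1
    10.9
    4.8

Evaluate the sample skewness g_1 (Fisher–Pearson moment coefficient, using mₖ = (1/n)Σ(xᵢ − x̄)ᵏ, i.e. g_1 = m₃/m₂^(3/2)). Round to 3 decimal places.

x̄ = (15.4 - 28.2 + 4.7 + 14.1 + 10.9 + 4.8) / 6 = 3.6167
deviations (xᵢ − x̄): 11.7833, -31.8167, 1.0833, 10.4833, 7.2833, 1.1833
Σ(xᵢ − x̄)² = 1316.6683 ⇒ m₂ = 1316.6683/6 = 219.44472
Σ(xᵢ − x̄)³ = -29030.5324 ⇒ m₃ = -29030.5324/6 = -4838.42207
m₂^(3/2) = 219.44472^(1.5) = 3250.78098
g_1 = m₃ / m₂^(3/2) = -4838.42207 / 3250.78098 ≈ -1.488

-1.488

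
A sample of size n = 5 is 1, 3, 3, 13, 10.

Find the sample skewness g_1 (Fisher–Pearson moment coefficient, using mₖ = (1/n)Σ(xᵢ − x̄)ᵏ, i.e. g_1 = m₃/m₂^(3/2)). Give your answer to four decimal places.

0.4542

x̄ = (1 + 3 + 3 + 13 + 10) / 5 = 6.0000
deviations (xᵢ − x̄): -5.0000, -3.0000, -3.0000, 7.0000, 4.0000
Σ(xᵢ − x̄)² = 108.0000 ⇒ m₂ = 108.0000/5 = 21.60000
Σ(xᵢ − x̄)³ = 228.0000 ⇒ m₃ = 228.0000/5 = 45.60000
m₂^(3/2) = 21.60000^(1.5) = 100.38773
g_1 = m₃ / m₂^(3/2) = 45.60000 / 100.38773 ≈ 0.4542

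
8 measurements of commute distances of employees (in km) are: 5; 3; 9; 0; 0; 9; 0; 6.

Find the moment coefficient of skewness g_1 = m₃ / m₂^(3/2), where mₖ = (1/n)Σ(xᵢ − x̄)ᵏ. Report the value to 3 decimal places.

x̄ = (5 + 3 + 9 + 0 + 0 + 9 + 0 + 6) / 8 = 4.0000
deviations (xᵢ − x̄): 1.0000, -1.0000, 5.0000, -4.0000, -4.0000, 5.0000, -4.0000, 2.0000
Σ(xᵢ − x̄)² = 104.0000 ⇒ m₂ = 104.0000/8 = 13.00000
Σ(xᵢ − x̄)³ = 66.0000 ⇒ m₃ = 66.0000/8 = 8.25000
m₂^(3/2) = 13.00000^(1.5) = 46.87217
g_1 = m₃ / m₂^(3/2) = 8.25000 / 46.87217 ≈ 0.176

0.176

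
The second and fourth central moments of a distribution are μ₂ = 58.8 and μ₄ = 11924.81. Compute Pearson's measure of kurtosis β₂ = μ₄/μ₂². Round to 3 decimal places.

μ₂² = 58.8² = 3457.44000
μ₄/μ₂² = 11924.81 / 3457.44000 = 3.44903
β₂ ≈ 3.449

3.449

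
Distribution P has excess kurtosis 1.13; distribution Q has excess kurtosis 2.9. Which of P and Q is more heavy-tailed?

Higher excess kurtosis ⇒ heavier tails relative to the normal distribution.
1.13 vs 2.9: the larger is 2.9, so Q has heavier tails.

Q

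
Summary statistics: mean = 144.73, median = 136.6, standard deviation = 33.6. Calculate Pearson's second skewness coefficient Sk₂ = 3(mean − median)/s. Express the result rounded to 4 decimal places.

0.7259

Sk₂ = 3(144.73 − 136.6) / 33.6 = 3 × 8.1300 / 33.6
    = 24.3900 / 33.6 ≈ 0.7259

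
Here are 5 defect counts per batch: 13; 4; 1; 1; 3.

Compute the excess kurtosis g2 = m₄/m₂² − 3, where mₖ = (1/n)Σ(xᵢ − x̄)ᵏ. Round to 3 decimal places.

-0.083

x̄ = 4.4000
Σ(xᵢ − x̄)² = 99.2000 ⇒ m₂ = 19.84000
Σ(xᵢ − x̄)⁴ = 5741.2160 ⇒ m₄ = 1148.24320
m₂² = 393.62560
g2 = m₄/m₂² − 3 = 2.91709 − 3 ≈ -0.083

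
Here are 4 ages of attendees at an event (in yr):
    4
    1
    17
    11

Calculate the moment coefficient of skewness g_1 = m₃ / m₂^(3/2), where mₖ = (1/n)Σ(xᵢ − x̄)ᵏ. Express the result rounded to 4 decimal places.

0.2419

x̄ = (4 + 1 + 17 + 11) / 4 = 8.2500
deviations (xᵢ − x̄): -4.2500, -7.2500, 8.7500, 2.7500
Σ(xᵢ − x̄)² = 154.7500 ⇒ m₂ = 154.7500/4 = 38.68750
Σ(xᵢ − x̄)³ = 232.8750 ⇒ m₃ = 232.8750/4 = 58.21875
m₂^(3/2) = 38.68750^(1.5) = 240.63345
g_1 = m₃ / m₂^(3/2) = 58.21875 / 240.63345 ≈ 0.2419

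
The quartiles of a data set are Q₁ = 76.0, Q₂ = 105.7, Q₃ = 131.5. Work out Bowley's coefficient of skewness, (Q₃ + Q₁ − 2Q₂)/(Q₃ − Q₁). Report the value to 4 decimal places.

numerator: Q₃ + Q₁ − 2Q₂ = 131.5 + 76.0 − 2×105.7 = -3.9000
denominator: Q₃ − Q₁ = 131.5 − 76.0 = 55.5000
Bowley skewness = -3.9000 / 55.5000 ≈ -0.0703

-0.0703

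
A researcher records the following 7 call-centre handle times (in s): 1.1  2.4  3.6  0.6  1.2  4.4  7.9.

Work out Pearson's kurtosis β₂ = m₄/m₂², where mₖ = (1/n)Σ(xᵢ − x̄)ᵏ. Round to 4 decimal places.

x̄ = 3.0286
Σ(xᵢ − x̄)² = 39.2943 ⇒ m₂ = 5.61347
Σ(xᵢ − x̄)⁴ = 626.7518 ⇒ m₄ = 89.53597
m₂² = 31.51104
β₂ = m₄/m₂² = 89.53597 / 31.51104 ≈ 2.8414

2.8414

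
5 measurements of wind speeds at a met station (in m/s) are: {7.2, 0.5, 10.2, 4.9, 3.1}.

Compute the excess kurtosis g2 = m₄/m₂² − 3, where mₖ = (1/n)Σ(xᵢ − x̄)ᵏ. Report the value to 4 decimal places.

x̄ = 5.1800
Σ(xᵢ − x̄)² = 55.5880 ⇒ m₂ = 11.11760
Σ(xᵢ − x̄)⁴ = 1150.1488 ⇒ m₄ = 230.02977
m₂² = 123.60103
g2 = m₄/m₂² − 3 = 1.86107 − 3 ≈ -1.1389

-1.1389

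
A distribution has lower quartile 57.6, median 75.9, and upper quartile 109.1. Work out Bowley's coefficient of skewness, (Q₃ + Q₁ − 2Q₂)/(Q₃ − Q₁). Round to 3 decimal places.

0.289

numerator: Q₃ + Q₁ − 2Q₂ = 109.1 + 57.6 − 2×75.9 = 14.9000
denominator: Q₃ − Q₁ = 109.1 − 57.6 = 51.5000
Bowley skewness = 14.9000 / 51.5000 ≈ 0.289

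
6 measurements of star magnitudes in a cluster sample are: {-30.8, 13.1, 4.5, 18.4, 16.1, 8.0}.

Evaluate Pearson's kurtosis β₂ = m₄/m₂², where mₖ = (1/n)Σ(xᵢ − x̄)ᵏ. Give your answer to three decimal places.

3.651

x̄ = 4.8833
Σ(xᵢ − x̄)² = 1659.1883 ⇒ m₂ = 276.53139
Σ(xᵢ − x̄)⁴ = 1675154.5171 ⇒ m₄ = 279192.41952
m₂² = 76469.60904
β₂ = m₄/m₂² = 279192.41952 / 76469.60904 ≈ 3.651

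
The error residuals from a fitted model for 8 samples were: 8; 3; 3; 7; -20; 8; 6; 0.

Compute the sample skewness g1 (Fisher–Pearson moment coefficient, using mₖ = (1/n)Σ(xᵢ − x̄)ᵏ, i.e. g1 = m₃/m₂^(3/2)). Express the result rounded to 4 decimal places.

x̄ = (8 + 3 + 3 + 7 - 20 + 8 + 6 + 0) / 8 = 1.8750
deviations (xᵢ − x̄): 6.1250, 1.1250, 1.1250, 5.1250, -21.8750, 6.1250, 4.1250, -1.8750
Σ(xᵢ − x̄)² = 602.8750 ⇒ m₂ = 602.8750/8 = 75.35938
Σ(xᵢ − x̄)³ = -9806.9063 ⇒ m₃ = -9806.9063/8 = -1225.86328
m₂^(3/2) = 75.35938^(1.5) = 654.19306
g1 = m₃ / m₂^(3/2) = -1225.86328 / 654.19306 ≈ -1.8739

-1.8739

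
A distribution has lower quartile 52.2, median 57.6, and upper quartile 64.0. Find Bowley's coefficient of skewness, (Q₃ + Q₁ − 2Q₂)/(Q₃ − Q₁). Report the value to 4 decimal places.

0.0847

numerator: Q₃ + Q₁ − 2Q₂ = 64.0 + 52.2 − 2×57.6 = 1.0000
denominator: Q₃ − Q₁ = 64.0 − 52.2 = 11.8000
Bowley skewness = 1.0000 / 11.8000 ≈ 0.0847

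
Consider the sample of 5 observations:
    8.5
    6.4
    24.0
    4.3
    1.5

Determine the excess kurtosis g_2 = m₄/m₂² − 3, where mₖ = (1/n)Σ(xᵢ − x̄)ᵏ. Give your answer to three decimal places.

x̄ = 8.9400
Σ(xᵢ − x̄)² = 310.3320 ⇒ m₂ = 62.06640
Σ(xᵢ − x̄)⁴ = 55009.0783 ⇒ m₄ = 11001.81566
m₂² = 3852.23801
g_2 = m₄/m₂² − 3 = 2.85595 − 3 ≈ -0.144

-0.144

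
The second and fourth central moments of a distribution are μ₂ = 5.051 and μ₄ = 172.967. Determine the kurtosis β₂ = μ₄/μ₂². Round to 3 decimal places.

6.780

μ₂² = 5.051² = 25.51260
μ₄/μ₂² = 172.967 / 25.51260 = 6.77967
β₂ ≈ 6.780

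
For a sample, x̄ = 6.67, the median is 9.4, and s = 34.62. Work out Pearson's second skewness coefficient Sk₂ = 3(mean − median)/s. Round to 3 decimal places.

-0.237

Sk₂ = 3(6.67 − 9.4) / 34.62 = 3 × -2.7300 / 34.62
    = -8.1900 / 34.62 ≈ -0.237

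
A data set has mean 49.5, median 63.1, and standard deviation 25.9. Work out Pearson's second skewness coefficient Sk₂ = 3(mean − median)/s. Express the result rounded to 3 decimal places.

Sk₂ = 3(49.5 − 63.1) / 25.9 = 3 × -13.6000 / 25.9
    = -40.8000 / 25.9 ≈ -1.575

-1.575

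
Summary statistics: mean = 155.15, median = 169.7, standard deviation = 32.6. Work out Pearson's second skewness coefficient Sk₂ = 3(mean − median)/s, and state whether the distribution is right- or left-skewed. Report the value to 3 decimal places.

-1.339, left-skewed

Sk₂ = 3(155.15 − 169.7) / 32.6 = 3 × -14.5500 / 32.6
    = -43.6500 / 32.6 ≈ -1.339
Sk₂ < 0 ⇒ mean < median ⇒ left-skewed (negative skew).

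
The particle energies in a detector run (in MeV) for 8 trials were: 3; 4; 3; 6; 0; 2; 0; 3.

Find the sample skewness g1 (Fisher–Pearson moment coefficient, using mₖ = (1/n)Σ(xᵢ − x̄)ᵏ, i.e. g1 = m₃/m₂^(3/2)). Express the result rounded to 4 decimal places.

0.0919

x̄ = (3 + 4 + 3 + 6 + 0 + 2 + 0 + 3) / 8 = 2.6250
deviations (xᵢ − x̄): 0.3750, 1.3750, 0.3750, 3.3750, -2.6250, -0.6250, -2.6250, 0.3750
Σ(xᵢ − x̄)² = 27.8750 ⇒ m₂ = 27.8750/8 = 3.48438
Σ(xᵢ − x̄)³ = 4.7813 ⇒ m₃ = 4.7813/8 = 0.59766
m₂^(3/2) = 3.48438^(1.5) = 6.50410
g1 = m₃ / m₂^(3/2) = 0.59766 / 6.50410 ≈ 0.0919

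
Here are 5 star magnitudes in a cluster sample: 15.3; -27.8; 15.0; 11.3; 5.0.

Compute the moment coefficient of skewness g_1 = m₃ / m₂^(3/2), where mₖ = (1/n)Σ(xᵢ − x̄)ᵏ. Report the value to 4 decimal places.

-1.3168

x̄ = (15.3 - 27.8 + 15.0 + 11.3 + 5.0) / 5 = 3.7600
deviations (xᵢ − x̄): 11.5400, -31.5600, 11.2400, 7.5400, 1.2400
Σ(xᵢ − x̄)² = 1313.9320 ⇒ m₂ = 1313.9320/5 = 262.78640
Σ(xᵢ − x̄)³ = -28047.4178 ⇒ m₃ = -28047.4178/5 = -5609.48357
m₂^(3/2) = 262.78640^(1.5) = 4259.94830
g_1 = m₃ / m₂^(3/2) = -5609.48357 / 4259.94830 ≈ -1.3168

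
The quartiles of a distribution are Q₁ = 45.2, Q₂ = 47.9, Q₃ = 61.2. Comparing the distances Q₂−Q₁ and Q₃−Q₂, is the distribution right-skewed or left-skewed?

right-skewed

Q₂ − Q₁ = 2.7;  Q₃ − Q₂ = 13.3
Q₃ − Q₂ > Q₂ − Q₁ ⇒ the upper half is more spread out ⇒ right-skewed.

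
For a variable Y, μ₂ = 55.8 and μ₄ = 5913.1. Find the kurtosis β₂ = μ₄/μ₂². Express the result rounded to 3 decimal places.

μ₂² = 55.8² = 3113.64000
μ₄/μ₂² = 5913.1 / 3113.64000 = 1.89910
β₂ ≈ 1.899

1.899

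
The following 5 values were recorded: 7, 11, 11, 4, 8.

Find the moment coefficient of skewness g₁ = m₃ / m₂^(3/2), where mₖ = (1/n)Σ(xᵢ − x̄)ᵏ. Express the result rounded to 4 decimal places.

x̄ = (7 + 11 + 11 + 4 + 8) / 5 = 8.2000
deviations (xᵢ − x̄): -1.2000, 2.8000, 2.8000, -4.2000, -0.2000
Σ(xᵢ − x̄)² = 34.8000 ⇒ m₂ = 34.8000/5 = 6.96000
Σ(xᵢ − x̄)³ = -31.9200 ⇒ m₃ = -31.9200/5 = -6.38400
m₂^(3/2) = 6.96000^(1.5) = 18.36174
g₁ = m₃ / m₂^(3/2) = -6.38400 / 18.36174 ≈ -0.3477

-0.3477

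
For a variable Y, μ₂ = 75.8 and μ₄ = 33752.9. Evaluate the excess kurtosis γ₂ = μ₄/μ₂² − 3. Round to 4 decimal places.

2.8745

μ₂² = 75.8² = 5745.64000
μ₄/μ₂² = 33752.9 / 5745.64000 = 5.87452
γ₂ = 5.87452 − 3 ≈ 2.8745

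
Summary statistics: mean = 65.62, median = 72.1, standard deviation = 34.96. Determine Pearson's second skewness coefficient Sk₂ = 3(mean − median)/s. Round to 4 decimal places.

-0.5561

Sk₂ = 3(65.62 − 72.1) / 34.96 = 3 × -6.4800 / 34.96
    = -19.4400 / 34.96 ≈ -0.5561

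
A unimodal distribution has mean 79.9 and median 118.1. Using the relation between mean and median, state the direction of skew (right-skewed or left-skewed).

left-skewed

mean − median = 79.9 − 118.1 = -38.2
mean < median ⇒ the longer tail is on the left ⇒ left-skewed (negatively skewed).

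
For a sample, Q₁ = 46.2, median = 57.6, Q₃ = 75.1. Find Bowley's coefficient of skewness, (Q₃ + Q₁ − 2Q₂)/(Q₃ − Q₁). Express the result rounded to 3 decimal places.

numerator: Q₃ + Q₁ − 2Q₂ = 75.1 + 46.2 − 2×57.6 = 6.1000
denominator: Q₃ − Q₁ = 75.1 − 46.2 = 28.9000
Bowley skewness = 6.1000 / 28.9000 ≈ 0.211

0.211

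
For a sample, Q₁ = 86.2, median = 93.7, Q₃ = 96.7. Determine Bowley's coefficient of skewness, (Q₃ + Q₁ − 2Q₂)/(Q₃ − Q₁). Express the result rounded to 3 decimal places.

numerator: Q₃ + Q₁ − 2Q₂ = 96.7 + 86.2 − 2×93.7 = -4.5000
denominator: Q₃ − Q₁ = 96.7 − 86.2 = 10.5000
Bowley skewness = -4.5000 / 10.5000 ≈ -0.429

-0.429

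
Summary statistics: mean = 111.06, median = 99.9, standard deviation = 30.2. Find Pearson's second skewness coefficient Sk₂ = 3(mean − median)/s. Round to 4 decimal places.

Sk₂ = 3(111.06 − 99.9) / 30.2 = 3 × 11.1600 / 30.2
    = 33.4800 / 30.2 ≈ 1.1086

1.1086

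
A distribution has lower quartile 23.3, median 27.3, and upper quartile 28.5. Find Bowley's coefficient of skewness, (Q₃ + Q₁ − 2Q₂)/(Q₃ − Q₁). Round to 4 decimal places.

-0.5385

numerator: Q₃ + Q₁ − 2Q₂ = 28.5 + 23.3 − 2×27.3 = -2.8000
denominator: Q₃ − Q₁ = 28.5 − 23.3 = 5.2000
Bowley skewness = -2.8000 / 5.2000 ≈ -0.5385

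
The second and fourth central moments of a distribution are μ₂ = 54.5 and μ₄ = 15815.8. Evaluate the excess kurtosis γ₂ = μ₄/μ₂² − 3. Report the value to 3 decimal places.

2.325

μ₂² = 54.5² = 2970.25000
μ₄/μ₂² = 15815.8 / 2970.25000 = 5.32474
γ₂ = 5.32474 − 3 ≈ 2.325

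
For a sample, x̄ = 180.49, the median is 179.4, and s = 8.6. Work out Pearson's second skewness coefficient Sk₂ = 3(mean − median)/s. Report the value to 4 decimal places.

0.3802

Sk₂ = 3(180.49 − 179.4) / 8.6 = 3 × 1.0900 / 8.6
    = 3.2700 / 8.6 ≈ 0.3802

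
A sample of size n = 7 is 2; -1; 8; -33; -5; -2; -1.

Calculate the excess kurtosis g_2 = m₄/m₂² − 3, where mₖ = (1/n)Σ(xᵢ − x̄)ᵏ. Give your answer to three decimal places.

1.389

x̄ = -4.5714
Σ(xᵢ − x̄)² = 1041.7143 ⇒ m₂ = 148.81633
Σ(xᵢ − x̄)⁴ = 680371.7201 ⇒ m₄ = 97195.96002
m₂² = 22146.29904
g_2 = m₄/m₂² − 3 = 4.38881 − 3 ≈ 1.389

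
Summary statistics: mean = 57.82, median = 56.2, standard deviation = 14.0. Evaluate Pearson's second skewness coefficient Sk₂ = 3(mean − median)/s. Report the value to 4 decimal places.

Sk₂ = 3(57.82 − 56.2) / 14.0 = 3 × 1.6200 / 14.0
    = 4.8600 / 14.0 ≈ 0.3471

0.3471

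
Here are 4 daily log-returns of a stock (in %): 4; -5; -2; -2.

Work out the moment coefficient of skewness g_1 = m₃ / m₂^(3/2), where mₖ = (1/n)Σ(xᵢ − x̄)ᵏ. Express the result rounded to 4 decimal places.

x̄ = (4 - 5 - 2 - 2) / 4 = -1.2500
deviations (xᵢ − x̄): 5.2500, -3.7500, -0.7500, -0.7500
Σ(xᵢ − x̄)² = 42.7500 ⇒ m₂ = 42.7500/4 = 10.68750
Σ(xᵢ − x̄)³ = 91.1250 ⇒ m₃ = 91.1250/4 = 22.78125
m₂^(3/2) = 10.68750^(1.5) = 34.93930
g_1 = m₃ / m₂^(3/2) = 22.78125 / 34.93930 ≈ 0.6520

0.6520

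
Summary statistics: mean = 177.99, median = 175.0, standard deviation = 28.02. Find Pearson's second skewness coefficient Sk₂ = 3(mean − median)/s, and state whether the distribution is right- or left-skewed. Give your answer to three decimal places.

0.320, right-skewed

Sk₂ = 3(177.99 − 175.0) / 28.02 = 3 × 2.9900 / 28.02
    = 8.9700 / 28.02 ≈ 0.320
Sk₂ > 0 ⇒ mean > median ⇒ right-skewed (positive skew).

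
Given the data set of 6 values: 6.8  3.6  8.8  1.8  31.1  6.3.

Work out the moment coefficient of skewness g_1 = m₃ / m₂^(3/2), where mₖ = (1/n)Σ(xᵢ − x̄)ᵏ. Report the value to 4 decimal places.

x̄ = (6.8 + 3.6 + 8.8 + 1.8 + 31.1 + 6.3) / 6 = 9.7333
deviations (xᵢ − x̄): -2.9333, -6.1333, -0.9333, -7.9333, 21.3667, -3.4333
Σ(xᵢ − x̄)² = 578.3533 ⇒ m₂ = 578.3533/6 = 96.39222
Σ(xᵢ − x̄)³ = 8958.0664 ⇒ m₃ = 8958.0664/6 = 1493.01107
m₂^(3/2) = 96.39222^(1.5) = 946.37441
g_1 = m₃ / m₂^(3/2) = 1493.01107 / 946.37441 ≈ 1.5776

1.5776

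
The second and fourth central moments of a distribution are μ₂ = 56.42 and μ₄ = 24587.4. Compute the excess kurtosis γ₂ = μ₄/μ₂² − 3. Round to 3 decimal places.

4.724

μ₂² = 56.42² = 3183.21640
μ₄/μ₂² = 24587.4 / 3183.21640 = 7.72407
γ₂ = 7.72407 − 3 ≈ 4.724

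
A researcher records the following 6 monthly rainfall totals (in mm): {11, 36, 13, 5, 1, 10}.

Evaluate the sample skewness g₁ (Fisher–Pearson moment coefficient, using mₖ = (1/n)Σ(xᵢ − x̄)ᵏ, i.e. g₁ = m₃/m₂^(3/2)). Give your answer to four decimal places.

x̄ = (11 + 36 + 13 + 5 + 1 + 10) / 6 = 12.6667
deviations (xᵢ − x̄): -1.6667, 23.3333, 0.3333, -7.6667, -11.6667, -2.6667
Σ(xᵢ − x̄)² = 749.3333 ⇒ m₂ = 749.3333/6 = 124.88889
Σ(xᵢ − x̄)³ = 10641.5556 ⇒ m₃ = 10641.5556/6 = 1773.59259
m₂^(3/2) = 124.88889^(1.5) = 1395.67951
g₁ = m₃ / m₂^(3/2) = 1773.59259 / 1395.67951 ≈ 1.2708

1.2708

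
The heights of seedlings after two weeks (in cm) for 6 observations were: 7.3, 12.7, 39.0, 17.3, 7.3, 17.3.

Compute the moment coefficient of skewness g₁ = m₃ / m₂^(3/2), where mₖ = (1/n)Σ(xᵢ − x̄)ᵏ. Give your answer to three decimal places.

x̄ = (7.3 + 12.7 + 39.0 + 17.3 + 7.3 + 17.3) / 6 = 16.8167
deviations (xᵢ − x̄): -9.5167, -4.1167, 22.1833, 0.4833, -9.5167, 0.4833
Σ(xᵢ − x̄)² = 690.6483 ⇒ m₂ = 690.6483/6 = 115.10806
Σ(xᵢ − x̄)³ = 9123.0946 ⇒ m₃ = 9123.0946/6 = 1520.51576
m₂^(3/2) = 115.10806^(1.5) = 1234.97617
g₁ = m₃ / m₂^(3/2) = 1520.51576 / 1234.97617 ≈ 1.231

1.231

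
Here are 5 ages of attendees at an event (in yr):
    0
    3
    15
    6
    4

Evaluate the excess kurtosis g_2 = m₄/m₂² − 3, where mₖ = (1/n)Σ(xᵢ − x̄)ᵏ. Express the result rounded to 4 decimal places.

-0.3512

x̄ = 5.6000
Σ(xᵢ − x̄)² = 129.2000 ⇒ m₂ = 25.84000
Σ(xᵢ − x̄)⁴ = 8843.2160 ⇒ m₄ = 1768.64320
m₂² = 667.70560
g_2 = m₄/m₂² − 3 = 2.64884 − 3 ≈ -0.3512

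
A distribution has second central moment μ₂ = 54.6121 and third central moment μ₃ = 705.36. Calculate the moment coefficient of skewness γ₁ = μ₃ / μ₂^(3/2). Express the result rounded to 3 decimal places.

1.748

σ = √μ₂ = √54.6121 = 7.39000
σ³ = μ₂^(3/2) = 403.58342
γ₁ = μ₃/σ³ = 705.36 / 403.58342 ≈ 1.748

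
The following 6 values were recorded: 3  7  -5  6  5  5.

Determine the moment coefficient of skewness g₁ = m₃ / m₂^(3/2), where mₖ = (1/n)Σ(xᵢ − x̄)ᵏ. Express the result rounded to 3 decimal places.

x̄ = (3 + 7 - 5 + 6 + 5 + 5) / 6 = 3.5000
deviations (xᵢ − x̄): -0.5000, 3.5000, -8.5000, 2.5000, 1.5000, 1.5000
Σ(xᵢ − x̄)² = 95.5000 ⇒ m₂ = 95.5000/6 = 15.91667
Σ(xᵢ − x̄)³ = -549.0000 ⇒ m₃ = -549.0000/6 = -91.50000
m₂^(3/2) = 15.91667^(1.5) = 63.50065
g₁ = m₃ / m₂^(3/2) = -91.50000 / 63.50065 ≈ -1.441

-1.441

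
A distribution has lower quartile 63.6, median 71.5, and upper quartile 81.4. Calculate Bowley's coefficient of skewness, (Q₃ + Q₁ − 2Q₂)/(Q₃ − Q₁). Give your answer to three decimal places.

0.112

numerator: Q₃ + Q₁ − 2Q₂ = 81.4 + 63.6 − 2×71.5 = 2.0000
denominator: Q₃ − Q₁ = 81.4 − 63.6 = 17.8000
Bowley skewness = 2.0000 / 17.8000 ≈ 0.112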